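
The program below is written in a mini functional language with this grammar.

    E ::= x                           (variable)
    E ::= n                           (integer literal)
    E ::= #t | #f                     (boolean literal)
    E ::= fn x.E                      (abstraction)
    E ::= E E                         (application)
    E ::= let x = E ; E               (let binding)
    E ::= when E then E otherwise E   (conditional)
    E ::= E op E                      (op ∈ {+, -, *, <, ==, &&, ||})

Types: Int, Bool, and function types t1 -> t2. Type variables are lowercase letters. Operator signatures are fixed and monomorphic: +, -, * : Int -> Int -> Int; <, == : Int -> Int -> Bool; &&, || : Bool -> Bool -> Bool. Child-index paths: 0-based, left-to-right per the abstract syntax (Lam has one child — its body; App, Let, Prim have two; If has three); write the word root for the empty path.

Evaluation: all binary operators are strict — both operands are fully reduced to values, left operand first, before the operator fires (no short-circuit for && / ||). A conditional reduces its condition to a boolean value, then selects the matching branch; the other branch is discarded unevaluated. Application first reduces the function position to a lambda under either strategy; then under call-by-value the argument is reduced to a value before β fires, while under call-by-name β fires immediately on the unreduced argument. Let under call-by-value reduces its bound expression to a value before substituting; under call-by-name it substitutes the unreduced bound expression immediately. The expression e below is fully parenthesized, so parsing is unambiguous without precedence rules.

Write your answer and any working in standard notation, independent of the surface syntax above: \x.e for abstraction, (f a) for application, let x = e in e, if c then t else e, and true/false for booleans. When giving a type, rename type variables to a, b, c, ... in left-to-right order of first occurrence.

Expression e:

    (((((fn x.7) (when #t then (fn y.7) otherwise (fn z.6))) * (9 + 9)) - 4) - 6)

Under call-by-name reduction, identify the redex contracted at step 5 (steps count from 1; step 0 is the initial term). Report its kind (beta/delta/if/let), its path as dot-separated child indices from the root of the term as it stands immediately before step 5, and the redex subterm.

Trace:
step 0: (((((\x.7) (if true then (\y.7) else (\z.6))) * (9 + 9)) - 4) - 6)
step 1: [beta@0.0.0] (((7 * (9 + 9)) - 4) - 6)
step 2: [delta@0.0.1] (((7 * 18) - 4) - 6)
step 3: [delta@0.0] ((126 - 4) - 6)
step 4: [delta@0] (122 - 6)
step 5: [delta@root] 116

Answer: delta at root : (122 - 6)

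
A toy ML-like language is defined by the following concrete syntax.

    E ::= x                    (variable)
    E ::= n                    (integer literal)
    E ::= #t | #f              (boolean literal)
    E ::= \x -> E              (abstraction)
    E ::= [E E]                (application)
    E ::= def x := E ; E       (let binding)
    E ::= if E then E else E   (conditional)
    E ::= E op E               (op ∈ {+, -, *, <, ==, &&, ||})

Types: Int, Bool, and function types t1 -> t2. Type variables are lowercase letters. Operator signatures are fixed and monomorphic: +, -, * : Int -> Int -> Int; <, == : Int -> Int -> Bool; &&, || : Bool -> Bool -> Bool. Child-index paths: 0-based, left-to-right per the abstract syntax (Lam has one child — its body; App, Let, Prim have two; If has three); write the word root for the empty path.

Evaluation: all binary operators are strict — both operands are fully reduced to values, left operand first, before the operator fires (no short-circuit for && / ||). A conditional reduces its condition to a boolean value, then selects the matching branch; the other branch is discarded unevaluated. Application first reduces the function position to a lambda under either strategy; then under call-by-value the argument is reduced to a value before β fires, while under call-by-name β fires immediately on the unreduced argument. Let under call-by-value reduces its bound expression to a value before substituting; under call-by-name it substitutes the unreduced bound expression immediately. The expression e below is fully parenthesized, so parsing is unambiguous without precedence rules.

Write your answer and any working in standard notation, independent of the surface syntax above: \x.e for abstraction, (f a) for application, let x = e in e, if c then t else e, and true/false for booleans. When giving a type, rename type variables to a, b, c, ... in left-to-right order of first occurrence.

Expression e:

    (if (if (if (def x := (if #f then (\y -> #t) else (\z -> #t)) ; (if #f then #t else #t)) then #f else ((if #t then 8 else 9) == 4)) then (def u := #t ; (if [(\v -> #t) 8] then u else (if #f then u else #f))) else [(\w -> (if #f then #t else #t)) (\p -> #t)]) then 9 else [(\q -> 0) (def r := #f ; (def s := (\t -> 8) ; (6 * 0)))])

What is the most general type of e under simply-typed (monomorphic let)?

Answer: Int

Trace:
  unify Bool ~ Bool
\y._ : a -> Bool
\z._ : b -> Bool
  unify a -> Bool ~ b -> Bool
  unify a ~ b
  unify Bool ~ Bool
let x : b -> Bool
  unify Bool ~ Bool
  unify Bool ~ Bool
  unify Bool ~ Bool
  unify Bool ~ Bool
  unify Int ~ Int
  unify Int ~ Int
  unify Int ~ Int
  unify Bool ~ Bool
  unify Bool ~ Bool
let u : Bool
\v._ : c -> Bool
  unify c -> Bool ~ Int -> d
  unify c ~ Int
  unify Bool ~ d
_ _ : Bool
  unify Bool ~ Bool
u : Bool
  unify Bool ~ Bool
u : Bool
  unify Bool ~ Bool
  unify Bool ~ Bool
  unify Bool ~ Bool
  unify Bool ~ Bool
\w._ : e -> Bool
\p._ : f -> Bool
  unify e -> Bool ~ (f -> Bool) -> g
  unify e ~ f -> Bool
  unify Bool ~ g
_ _ : Bool
  unify Bool ~ Bool
  unify Bool ~ Bool
\q._ : h -> Int
let r : Bool
\t._ : i -> Int
let s : i -> Int
  unify Int ~ Int
  unify Int ~ Int
  unify h -> Int ~ Int -> j
  unify h ~ Int
  unify Int ~ j
_ _ : Int
  unify Int ~ Int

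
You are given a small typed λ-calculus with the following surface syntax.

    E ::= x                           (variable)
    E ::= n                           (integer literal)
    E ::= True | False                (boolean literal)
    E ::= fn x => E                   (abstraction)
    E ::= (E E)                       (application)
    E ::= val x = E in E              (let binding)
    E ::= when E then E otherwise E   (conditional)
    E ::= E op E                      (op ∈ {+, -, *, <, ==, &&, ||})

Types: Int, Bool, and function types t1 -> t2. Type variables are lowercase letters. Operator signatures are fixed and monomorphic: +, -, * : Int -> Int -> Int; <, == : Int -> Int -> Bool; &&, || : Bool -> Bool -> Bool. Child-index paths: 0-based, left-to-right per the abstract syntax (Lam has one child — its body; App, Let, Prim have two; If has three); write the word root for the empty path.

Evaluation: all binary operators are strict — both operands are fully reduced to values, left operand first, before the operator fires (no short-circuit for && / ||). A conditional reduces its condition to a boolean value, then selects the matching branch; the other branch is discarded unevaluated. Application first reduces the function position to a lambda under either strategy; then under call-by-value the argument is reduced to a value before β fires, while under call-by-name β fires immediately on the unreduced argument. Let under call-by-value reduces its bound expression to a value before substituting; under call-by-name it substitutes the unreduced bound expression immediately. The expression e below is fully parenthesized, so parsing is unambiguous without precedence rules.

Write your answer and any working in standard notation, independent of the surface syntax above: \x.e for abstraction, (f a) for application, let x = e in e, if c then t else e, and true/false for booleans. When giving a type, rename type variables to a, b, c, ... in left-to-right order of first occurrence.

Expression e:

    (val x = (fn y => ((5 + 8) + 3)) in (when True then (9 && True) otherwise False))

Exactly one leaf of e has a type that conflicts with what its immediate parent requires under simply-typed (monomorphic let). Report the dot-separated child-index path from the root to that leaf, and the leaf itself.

Trace:
  unify Int ~ Int
  unify Int ~ Int
  unify Int ~ Int
  unify Int ~ Int
\y._ : a -> Int
let x : a -> Int
  unify Bool ~ Bool
  unify Int ~ Bool
  FAIL: mismatch Int ~ Bool

Answer: 1.1.0 : 9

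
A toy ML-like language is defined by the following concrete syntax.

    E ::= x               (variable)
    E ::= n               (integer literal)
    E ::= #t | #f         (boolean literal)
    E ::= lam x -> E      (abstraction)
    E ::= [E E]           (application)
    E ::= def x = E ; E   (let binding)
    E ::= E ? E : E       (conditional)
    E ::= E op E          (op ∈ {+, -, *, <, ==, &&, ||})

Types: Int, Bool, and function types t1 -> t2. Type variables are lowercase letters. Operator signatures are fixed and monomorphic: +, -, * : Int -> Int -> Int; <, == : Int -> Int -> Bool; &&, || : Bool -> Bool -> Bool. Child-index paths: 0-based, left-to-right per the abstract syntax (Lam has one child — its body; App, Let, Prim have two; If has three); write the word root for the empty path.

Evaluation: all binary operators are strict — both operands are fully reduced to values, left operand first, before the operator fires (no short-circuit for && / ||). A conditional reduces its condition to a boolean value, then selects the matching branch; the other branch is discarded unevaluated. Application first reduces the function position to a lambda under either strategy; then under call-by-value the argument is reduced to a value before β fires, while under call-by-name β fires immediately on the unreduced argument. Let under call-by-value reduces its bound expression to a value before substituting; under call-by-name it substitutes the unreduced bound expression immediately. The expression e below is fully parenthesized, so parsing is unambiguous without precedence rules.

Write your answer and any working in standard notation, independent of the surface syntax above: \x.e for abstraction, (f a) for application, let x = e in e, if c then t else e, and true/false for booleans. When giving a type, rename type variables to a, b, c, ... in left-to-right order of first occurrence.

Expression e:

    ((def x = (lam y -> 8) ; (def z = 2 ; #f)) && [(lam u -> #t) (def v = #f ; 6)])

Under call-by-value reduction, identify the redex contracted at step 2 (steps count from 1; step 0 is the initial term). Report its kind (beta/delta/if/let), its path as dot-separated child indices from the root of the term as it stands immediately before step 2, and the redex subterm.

Answer: let at 0 : (let z = 2 in false)

Working:
step 0: ((let x = (\y.8) in (let z = 2 in false)) && ((\u.true) (let v = false in 6)))
step 1: [let@0] ((let z = 2 in false) && ((\u.true) (let v = false in 6)))
step 2: [let@0] (false && ((\u.true) (let v = false in 6)))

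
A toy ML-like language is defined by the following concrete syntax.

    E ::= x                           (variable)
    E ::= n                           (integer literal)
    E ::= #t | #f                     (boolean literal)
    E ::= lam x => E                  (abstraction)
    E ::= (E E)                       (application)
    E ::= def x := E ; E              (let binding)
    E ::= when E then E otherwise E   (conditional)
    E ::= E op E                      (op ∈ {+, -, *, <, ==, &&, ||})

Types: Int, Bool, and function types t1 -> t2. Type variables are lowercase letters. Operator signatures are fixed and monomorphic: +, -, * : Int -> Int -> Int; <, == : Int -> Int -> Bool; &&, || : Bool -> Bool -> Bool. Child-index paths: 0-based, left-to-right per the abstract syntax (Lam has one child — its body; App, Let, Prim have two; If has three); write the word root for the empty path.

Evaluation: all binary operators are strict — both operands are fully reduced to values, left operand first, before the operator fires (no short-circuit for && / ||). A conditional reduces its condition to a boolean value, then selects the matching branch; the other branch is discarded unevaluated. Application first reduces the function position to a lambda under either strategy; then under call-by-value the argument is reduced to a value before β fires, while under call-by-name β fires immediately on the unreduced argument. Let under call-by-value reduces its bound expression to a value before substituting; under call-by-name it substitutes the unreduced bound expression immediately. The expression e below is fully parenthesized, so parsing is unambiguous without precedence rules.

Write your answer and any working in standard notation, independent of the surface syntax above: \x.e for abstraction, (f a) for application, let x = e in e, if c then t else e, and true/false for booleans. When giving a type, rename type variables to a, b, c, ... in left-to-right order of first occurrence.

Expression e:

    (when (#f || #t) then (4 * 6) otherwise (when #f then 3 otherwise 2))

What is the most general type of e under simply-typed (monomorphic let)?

Derivation:
  unify Bool ~ Bool
  unify Bool ~ Bool
  unify Bool ~ Bool
  unify Int ~ Int
  unify Int ~ Int
  unify Bool ~ Bool
  unify Int ~ Int
  unify Int ~ Int

Answer: Int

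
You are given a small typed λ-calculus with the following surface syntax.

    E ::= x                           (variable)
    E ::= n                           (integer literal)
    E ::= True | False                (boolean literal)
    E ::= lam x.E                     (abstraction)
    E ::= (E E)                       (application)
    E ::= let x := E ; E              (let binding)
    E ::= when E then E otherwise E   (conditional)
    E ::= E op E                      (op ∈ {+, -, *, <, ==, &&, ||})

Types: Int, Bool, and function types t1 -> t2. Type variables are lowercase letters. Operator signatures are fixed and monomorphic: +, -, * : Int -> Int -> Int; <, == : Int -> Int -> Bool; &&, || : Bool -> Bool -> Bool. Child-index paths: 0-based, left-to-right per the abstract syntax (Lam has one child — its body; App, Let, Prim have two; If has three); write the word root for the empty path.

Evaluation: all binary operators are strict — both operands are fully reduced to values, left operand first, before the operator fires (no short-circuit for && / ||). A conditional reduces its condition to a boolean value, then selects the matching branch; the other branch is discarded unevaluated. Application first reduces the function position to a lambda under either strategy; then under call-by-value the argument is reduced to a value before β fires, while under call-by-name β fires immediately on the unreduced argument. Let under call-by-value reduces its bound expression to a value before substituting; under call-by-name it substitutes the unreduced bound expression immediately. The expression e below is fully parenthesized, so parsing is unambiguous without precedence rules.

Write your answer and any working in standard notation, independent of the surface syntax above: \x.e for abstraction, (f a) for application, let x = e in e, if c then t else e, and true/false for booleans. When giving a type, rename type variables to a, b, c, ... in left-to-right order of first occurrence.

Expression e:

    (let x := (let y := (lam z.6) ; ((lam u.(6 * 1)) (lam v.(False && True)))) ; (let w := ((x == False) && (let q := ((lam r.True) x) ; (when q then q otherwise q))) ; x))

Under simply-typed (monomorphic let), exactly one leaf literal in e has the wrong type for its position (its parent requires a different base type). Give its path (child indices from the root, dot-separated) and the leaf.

Answer: 1.0.0.1 : false

Trace:
\z._ : a -> Int
let y : a -> Int
  unify Int ~ Int
  unify Int ~ Int
\u._ : b -> Int
  unify Bool ~ Bool
  unify Bool ~ Bool
\v._ : c -> Bool
  unify b -> Int ~ (c -> Bool) -> d
  unify b ~ c -> Bool
  unify Int ~ d
_ _ : Int
let x : Int
x : Int
  unify Int ~ Int
  unify Bool ~ Int
  FAIL: mismatch Bool ~ Int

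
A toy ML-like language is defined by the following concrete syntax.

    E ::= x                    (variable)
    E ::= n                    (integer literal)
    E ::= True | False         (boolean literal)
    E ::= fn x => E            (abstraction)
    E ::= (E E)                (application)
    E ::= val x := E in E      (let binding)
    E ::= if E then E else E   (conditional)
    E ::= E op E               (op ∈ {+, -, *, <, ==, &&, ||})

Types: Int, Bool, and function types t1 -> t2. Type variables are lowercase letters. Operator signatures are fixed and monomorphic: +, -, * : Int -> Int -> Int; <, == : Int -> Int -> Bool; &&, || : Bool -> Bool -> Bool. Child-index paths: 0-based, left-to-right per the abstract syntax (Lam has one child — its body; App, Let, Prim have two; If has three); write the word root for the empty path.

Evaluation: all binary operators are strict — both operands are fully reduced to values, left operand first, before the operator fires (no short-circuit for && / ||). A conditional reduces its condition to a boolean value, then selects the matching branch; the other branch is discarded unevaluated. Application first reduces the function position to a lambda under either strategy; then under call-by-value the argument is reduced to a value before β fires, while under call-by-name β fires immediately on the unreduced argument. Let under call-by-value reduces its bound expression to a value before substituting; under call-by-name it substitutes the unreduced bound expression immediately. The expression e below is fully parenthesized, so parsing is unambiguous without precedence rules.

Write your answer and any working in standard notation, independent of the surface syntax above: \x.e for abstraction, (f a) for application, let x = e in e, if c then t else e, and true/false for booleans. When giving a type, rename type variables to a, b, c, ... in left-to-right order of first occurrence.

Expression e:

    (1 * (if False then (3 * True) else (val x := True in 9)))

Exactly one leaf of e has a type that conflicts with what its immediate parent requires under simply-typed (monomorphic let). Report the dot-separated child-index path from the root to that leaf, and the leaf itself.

Answer: 1.1.1 : true

Working:
  unify Int ~ Int
  unify Bool ~ Bool
  unify Int ~ Int
  unify Bool ~ Int
  FAIL: mismatch Bool ~ Int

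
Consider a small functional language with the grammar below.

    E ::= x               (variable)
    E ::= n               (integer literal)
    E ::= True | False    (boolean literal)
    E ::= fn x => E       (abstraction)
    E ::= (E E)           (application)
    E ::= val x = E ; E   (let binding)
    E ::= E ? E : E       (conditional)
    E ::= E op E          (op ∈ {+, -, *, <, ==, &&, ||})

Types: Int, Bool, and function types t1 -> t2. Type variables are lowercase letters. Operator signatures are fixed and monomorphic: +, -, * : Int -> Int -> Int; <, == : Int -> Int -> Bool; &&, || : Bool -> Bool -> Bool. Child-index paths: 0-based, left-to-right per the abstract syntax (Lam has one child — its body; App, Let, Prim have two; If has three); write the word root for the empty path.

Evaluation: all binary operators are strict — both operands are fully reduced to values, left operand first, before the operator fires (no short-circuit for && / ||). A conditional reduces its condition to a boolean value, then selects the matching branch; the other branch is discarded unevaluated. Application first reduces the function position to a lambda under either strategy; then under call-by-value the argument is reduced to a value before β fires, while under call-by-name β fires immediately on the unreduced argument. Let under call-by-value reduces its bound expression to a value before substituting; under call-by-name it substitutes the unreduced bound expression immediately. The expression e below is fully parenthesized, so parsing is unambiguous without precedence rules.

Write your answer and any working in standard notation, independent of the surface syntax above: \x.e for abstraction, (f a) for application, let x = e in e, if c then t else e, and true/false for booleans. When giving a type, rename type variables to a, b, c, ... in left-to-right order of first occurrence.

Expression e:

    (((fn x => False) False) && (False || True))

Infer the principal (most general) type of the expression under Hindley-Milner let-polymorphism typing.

Working:
\x._ : a -> Bool
  unify a -> Bool ~ Bool -> b
  unify a ~ Bool
  unify Bool ~ b
_ _ : Bool
  unify Bool ~ Bool
  unify Bool ~ Bool
  unify Bool ~ Bool
  unify Bool ~ Bool

Answer: Bool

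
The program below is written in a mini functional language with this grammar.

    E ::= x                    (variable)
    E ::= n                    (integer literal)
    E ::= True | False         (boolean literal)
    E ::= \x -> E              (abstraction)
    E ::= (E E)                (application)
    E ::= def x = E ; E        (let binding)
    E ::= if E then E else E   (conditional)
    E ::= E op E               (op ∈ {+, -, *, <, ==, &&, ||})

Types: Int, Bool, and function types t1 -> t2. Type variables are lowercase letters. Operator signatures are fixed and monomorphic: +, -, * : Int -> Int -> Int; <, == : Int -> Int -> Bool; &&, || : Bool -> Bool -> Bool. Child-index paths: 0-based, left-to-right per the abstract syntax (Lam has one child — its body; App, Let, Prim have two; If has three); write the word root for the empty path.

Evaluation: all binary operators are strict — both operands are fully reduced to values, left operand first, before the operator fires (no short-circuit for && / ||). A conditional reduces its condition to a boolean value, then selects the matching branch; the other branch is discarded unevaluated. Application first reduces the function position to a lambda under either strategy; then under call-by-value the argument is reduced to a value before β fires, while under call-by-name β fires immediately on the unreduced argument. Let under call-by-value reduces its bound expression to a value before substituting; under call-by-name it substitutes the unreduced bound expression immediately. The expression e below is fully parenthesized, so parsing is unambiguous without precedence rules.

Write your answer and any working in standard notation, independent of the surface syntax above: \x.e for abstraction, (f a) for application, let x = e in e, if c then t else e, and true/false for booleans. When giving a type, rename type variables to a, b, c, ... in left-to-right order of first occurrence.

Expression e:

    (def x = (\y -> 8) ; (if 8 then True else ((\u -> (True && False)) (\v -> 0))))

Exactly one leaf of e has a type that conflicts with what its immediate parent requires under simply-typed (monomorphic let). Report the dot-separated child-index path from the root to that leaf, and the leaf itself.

Answer: 1.0 : 8

Working:
\y._ : a -> Int
let x : a -> Int
  unify Int ~ Bool
  FAIL: mismatch Int ~ Bool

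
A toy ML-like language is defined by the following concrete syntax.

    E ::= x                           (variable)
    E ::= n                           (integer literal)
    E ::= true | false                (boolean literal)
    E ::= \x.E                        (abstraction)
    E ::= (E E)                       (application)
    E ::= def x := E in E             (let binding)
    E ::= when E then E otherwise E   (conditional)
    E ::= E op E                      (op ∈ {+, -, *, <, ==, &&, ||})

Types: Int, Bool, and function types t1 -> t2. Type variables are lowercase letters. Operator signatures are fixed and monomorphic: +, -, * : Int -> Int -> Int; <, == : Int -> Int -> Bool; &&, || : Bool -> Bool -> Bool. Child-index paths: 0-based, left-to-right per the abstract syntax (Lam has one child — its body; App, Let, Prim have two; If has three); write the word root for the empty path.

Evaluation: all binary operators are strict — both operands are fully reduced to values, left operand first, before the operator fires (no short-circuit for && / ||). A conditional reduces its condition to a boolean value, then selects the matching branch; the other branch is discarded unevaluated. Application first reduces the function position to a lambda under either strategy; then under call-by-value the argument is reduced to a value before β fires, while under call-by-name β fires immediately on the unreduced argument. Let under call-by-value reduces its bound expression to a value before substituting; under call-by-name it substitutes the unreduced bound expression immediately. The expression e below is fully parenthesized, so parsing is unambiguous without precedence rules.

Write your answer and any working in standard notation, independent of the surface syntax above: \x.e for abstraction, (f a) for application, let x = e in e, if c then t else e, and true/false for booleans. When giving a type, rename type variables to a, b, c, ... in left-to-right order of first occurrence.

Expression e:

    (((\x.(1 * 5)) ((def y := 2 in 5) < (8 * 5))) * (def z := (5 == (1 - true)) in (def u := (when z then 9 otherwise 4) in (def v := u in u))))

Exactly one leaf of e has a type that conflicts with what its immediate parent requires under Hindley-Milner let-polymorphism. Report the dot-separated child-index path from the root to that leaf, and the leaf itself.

Answer: 1.0.1.1 : true

Derivation:
  unify Int ~ Int
  unify Int ~ Int
\x._ : a -> Int
let y : Int
  unify Int ~ Int
  unify Int ~ Int
  unify Int ~ Int
  unify Int ~ Int
  unify a -> Int ~ Bool -> b
  unify a ~ Bool
  unify Int ~ b
_ _ : Int
  unify Int ~ Int
  unify Int ~ Int
  unify Int ~ Int
  unify Bool ~ Int
  FAIL: mismatch Bool ~ Int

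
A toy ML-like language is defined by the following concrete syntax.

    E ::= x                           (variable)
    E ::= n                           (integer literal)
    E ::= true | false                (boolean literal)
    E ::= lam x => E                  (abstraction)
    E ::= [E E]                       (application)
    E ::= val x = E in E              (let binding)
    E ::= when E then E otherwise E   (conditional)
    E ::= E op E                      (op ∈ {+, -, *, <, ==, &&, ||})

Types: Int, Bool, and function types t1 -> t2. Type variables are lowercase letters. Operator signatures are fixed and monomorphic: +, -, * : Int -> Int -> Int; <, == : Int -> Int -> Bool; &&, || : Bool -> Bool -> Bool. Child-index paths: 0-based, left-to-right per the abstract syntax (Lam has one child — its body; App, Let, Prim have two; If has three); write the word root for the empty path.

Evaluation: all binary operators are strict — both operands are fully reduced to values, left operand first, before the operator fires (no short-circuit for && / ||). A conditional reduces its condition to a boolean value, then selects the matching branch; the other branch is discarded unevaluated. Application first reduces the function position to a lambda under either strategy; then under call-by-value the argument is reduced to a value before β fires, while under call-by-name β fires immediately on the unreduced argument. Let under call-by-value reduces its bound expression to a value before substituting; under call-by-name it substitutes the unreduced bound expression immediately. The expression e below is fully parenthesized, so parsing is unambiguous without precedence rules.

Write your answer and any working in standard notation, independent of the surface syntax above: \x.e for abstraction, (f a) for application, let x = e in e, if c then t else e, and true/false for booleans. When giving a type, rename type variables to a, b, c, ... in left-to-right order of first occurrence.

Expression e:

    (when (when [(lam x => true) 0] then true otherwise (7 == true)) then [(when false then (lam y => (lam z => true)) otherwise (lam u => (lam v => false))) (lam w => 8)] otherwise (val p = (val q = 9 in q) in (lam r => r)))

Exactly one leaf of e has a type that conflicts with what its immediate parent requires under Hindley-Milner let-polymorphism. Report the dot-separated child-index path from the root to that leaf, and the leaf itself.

Answer: 0.2.1 : true

Derivation:
\x._ : a -> Bool
  unify a -> Bool ~ Int -> b
  unify a ~ Int
  unify Bool ~ b
_ _ : Bool
  unify Bool ~ Bool
  unify Int ~ Int
  unify Bool ~ Int
  FAIL: mismatch Bool ~ Int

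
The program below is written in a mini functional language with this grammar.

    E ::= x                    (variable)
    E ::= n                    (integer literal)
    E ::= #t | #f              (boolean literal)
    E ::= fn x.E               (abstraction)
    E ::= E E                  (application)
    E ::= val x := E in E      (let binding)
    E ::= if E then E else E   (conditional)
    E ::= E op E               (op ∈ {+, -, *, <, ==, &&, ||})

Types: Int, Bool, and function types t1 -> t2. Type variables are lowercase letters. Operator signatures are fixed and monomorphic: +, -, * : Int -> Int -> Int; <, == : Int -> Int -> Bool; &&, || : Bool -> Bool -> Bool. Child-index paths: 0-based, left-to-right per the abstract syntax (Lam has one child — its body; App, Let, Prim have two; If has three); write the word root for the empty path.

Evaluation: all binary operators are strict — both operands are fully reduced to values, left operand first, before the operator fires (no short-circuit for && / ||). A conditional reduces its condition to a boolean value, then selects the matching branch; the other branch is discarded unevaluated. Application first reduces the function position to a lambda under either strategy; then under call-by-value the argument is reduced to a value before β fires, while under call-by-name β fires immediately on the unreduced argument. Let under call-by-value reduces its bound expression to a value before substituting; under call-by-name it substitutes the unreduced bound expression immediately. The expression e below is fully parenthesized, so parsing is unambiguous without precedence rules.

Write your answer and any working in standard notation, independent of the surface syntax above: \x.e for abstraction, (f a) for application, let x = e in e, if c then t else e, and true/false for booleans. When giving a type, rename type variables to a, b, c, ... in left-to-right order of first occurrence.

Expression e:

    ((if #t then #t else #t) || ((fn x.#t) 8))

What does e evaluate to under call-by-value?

Answer: true

Derivation:
step 0: ((if true then true else true) || ((\x.true) 8))
step 1: [if@0] (true || ((\x.true) 8))
step 2: [beta@1] (true || true)
step 3: [delta@root] true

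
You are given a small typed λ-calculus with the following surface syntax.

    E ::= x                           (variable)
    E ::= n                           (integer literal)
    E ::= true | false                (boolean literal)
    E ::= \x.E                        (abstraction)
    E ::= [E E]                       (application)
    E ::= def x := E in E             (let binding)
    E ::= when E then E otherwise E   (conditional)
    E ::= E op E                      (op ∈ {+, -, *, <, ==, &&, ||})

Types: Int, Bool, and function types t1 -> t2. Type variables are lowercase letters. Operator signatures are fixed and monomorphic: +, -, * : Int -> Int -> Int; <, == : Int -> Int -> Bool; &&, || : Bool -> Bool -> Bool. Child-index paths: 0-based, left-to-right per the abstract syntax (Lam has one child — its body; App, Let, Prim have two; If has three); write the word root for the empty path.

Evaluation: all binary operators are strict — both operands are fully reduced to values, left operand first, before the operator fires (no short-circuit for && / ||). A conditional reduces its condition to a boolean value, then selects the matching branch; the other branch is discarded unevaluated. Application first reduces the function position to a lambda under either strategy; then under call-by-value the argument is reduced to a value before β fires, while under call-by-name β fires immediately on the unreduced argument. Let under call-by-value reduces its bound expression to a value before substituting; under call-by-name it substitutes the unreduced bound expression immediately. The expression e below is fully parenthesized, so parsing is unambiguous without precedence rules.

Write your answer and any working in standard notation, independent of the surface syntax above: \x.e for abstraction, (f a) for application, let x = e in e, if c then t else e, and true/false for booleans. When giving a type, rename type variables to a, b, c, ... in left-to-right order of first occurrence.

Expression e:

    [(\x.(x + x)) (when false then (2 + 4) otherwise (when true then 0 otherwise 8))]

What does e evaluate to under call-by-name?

Answer: 0

Working:
step 0: ((\x.(x + x)) (if false then (2 + 4) else (if true then 0 else 8)))
step 1: [beta@root] ((if false then (2 + 4) else (if true then 0 else 8)) + (if false then (2 + 4) else (if true then 0 else 8)))
step 2: [if@0] ((if true then 0 else 8) + (if false then (2 + 4) else (if true then 0 else 8)))
step 3: [if@0] (0 + (if false then (2 + 4) else (if true then 0 else 8)))
step 4: [if@1] (0 + (if true then 0 else 8))
step 5: [if@1] (0 + 0)
step 6: [delta@root] 0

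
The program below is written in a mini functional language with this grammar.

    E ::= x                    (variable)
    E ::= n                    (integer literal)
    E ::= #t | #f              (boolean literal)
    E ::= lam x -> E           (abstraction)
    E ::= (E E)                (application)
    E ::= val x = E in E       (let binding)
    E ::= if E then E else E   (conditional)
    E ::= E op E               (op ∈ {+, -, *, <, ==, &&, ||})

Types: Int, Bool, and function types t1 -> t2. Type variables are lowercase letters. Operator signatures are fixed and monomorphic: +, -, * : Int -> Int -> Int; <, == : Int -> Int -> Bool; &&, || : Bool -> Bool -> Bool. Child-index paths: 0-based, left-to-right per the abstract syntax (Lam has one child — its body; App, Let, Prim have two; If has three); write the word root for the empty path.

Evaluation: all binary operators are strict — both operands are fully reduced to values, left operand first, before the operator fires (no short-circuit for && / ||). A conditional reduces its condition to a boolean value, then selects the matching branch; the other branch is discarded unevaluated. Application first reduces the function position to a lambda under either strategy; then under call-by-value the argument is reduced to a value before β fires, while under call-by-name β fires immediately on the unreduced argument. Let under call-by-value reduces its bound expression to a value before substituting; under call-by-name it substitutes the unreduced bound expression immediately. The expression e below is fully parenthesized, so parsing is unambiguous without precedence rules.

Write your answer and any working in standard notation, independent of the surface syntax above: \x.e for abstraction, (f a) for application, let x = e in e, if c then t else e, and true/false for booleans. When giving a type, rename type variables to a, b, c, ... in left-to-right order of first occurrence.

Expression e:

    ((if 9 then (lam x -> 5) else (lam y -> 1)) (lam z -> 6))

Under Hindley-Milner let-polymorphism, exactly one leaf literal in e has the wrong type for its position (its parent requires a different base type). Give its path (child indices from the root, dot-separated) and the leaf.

Derivation:
  unify Int ~ Bool
  FAIL: mismatch Int ~ Bool

Answer: 0.0 : 9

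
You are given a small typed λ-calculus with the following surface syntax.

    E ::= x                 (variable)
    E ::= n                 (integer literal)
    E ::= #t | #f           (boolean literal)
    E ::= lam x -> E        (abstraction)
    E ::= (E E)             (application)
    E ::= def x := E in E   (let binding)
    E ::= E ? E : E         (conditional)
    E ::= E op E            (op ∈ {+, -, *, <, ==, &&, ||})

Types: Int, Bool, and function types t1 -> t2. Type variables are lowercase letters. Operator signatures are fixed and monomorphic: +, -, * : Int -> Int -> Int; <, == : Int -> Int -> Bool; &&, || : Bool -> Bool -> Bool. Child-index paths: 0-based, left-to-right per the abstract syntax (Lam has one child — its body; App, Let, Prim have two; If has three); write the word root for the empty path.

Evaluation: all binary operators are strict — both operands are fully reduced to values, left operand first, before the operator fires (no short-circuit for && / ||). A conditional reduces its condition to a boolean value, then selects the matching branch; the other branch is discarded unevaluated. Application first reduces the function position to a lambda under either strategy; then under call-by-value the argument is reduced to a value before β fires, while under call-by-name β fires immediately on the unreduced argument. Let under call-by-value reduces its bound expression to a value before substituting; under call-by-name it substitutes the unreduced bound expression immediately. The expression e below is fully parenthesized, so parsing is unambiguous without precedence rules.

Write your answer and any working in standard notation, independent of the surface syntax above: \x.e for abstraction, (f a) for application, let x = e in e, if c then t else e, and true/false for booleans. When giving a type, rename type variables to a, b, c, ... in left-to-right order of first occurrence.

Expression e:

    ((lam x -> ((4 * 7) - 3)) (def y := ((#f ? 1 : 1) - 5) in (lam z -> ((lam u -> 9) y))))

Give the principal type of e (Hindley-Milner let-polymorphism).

Answer: Int

Derivation:
  unify Int ~ Int
  unify Int ~ Int
  unify Int ~ Int
  unify Int ~ Int
\x._ : a -> Int
  unify Bool ~ Bool
  unify Int ~ Int
  unify Int ~ Int
  unify Int ~ Int
let y : Int
\u._ : c -> Int
y : Int
  unify c -> Int ~ Int -> d
  unify c ~ Int
  unify Int ~ d
_ _ : Int
\z._ : b -> Int
  unify a -> Int ~ (b -> Int) -> e
  unify a ~ b -> Int
  unify Int ~ e
_ _ : Int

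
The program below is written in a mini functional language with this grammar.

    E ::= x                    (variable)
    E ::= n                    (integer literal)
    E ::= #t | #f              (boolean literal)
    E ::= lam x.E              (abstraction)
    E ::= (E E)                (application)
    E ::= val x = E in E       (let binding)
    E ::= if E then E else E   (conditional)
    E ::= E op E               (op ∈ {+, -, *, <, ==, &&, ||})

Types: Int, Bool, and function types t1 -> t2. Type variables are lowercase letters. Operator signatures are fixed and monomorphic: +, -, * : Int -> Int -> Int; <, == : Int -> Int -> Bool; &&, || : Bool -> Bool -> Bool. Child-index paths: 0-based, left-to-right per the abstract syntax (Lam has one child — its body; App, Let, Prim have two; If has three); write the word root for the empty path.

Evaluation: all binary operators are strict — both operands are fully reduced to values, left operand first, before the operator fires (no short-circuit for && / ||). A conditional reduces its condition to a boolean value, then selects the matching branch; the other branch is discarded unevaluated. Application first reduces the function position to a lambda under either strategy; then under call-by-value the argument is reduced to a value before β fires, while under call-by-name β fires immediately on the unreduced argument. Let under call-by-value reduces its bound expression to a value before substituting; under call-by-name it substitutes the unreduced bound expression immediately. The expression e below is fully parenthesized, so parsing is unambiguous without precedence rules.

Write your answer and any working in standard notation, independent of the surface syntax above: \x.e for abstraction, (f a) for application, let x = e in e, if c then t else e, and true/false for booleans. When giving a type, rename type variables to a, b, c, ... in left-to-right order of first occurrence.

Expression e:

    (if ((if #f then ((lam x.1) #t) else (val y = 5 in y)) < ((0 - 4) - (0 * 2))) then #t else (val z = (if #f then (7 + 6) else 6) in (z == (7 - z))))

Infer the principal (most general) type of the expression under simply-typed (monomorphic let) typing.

Trace:
  unify Bool ~ Bool
\x._ : a -> Int
  unify a -> Int ~ Bool -> b
  unify a ~ Bool
  unify Int ~ b
_ _ : Int
let y : Int
y : Int
  unify Int ~ Int
  unify Int ~ Int
  unify Int ~ Int
  unify Int ~ Int
  unify Int ~ Int
  unify Int ~ Int
  unify Int ~ Int
  unify Int ~ Int
  unify Int ~ Int
  unify Bool ~ Bool
  unify Bool ~ Bool
  unify Int ~ Int
  unify Int ~ Int
  unify Int ~ Int
let z : Int
z : Int
  unify Int ~ Int
  unify Int ~ Int
z : Int
  unify Int ~ Int
  unify Int ~ Int
  unify Bool ~ Bool

Answer: Bool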